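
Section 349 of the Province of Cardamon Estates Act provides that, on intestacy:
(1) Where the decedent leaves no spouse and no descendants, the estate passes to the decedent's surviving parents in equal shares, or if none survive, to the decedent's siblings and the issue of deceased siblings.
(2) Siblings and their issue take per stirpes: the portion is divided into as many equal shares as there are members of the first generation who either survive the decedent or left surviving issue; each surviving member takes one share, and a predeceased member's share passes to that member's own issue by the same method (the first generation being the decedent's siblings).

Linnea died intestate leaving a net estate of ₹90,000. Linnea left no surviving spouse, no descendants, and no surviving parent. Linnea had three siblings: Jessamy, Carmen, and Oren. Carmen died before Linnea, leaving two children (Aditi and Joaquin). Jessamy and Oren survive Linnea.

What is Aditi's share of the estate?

The entire ₹90,000 passes to the siblings and their issue.
That amount (₹90,000) is divided into 3 shares of ₹30,000: Jessamy and Oren each take ₹30,000; Carmen's ₹30,000 share passes to Carmen's issue.
Carmen's share (₹30,000) is divided into 2 shares of ₹15,000: Aditi and Joaquin each take ₹15,000.

Aditi receives ₹15,000.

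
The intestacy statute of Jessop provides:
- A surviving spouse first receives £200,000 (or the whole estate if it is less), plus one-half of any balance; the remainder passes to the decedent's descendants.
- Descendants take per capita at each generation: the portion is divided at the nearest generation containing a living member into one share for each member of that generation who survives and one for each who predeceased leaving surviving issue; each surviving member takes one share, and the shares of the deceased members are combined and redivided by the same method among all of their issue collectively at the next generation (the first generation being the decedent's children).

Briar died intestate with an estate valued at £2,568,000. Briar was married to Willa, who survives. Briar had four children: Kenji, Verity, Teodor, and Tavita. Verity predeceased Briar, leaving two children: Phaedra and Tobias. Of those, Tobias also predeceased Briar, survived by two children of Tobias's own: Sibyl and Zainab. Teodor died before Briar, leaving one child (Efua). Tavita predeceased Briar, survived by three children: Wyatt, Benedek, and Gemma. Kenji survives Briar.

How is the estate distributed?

Willa first takes £200,000, leaving a balance of £2,368,000. Willa then takes one-half of the balance (£1,184,000), for a total of £1,384,000. The remaining £1,184,000 passes to the descendants.
The descendants' portion (£1,184,000) is divided at the children's generation into 4 shares of £296,000. Kenji takes £296,000. The 3 shares of the deceased (Verity, Teodor, and Tavita) are combined into a pool of £888,000.
That pool (£888,000) is divided at the grandchildren's generation into 6 shares of £148,000. Phaedra, Efua, Wyatt, Benedek, and Gemma each take £148,000. The remaining share for the deceased Tobias (£148,000) is carried to the next generation.
That pool (£148,000) is divided at the great-grandchildren's generation equally among Sibyl and Zainab: £74,000 each.

Willa: £1,384,000; Kenji: £296,000; Phaedra: £148,000; Sibyl: £74,000; Zainab: £74,000; Efua: £148,000; Wyatt: £148,000; Benedek: £148,000; Gemma: £148,000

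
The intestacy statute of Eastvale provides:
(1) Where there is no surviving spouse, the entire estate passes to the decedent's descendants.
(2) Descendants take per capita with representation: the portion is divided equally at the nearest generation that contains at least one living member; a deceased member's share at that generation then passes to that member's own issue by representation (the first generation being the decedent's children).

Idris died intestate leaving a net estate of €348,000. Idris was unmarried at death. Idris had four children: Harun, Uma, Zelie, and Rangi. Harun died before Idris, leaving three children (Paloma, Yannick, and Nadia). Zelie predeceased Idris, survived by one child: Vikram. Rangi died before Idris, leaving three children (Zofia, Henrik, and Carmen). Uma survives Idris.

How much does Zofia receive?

Zofia receives €29,000.

The entire €348,000 passes to the descendants.
That amount (€348,000) is divided into 4 shares of €87,000: Uma takes €87,000; Harun's €87,000 share passes to Harun's issue; Zelie's €87,000 share passes to Zelie's issue; Rangi's €87,000 share passes to Rangi's issue.
Harun's share (€87,000) is divided into 3 shares of €29,000: Paloma, Yannick, and Nadia each take €29,000.
Zelie's share (€87,000) passes entirely to Vikram.
Rangi's share (€87,000) is divided into 3 shares of €29,000: Zofia, Henrik, and Carmen each take €29,000.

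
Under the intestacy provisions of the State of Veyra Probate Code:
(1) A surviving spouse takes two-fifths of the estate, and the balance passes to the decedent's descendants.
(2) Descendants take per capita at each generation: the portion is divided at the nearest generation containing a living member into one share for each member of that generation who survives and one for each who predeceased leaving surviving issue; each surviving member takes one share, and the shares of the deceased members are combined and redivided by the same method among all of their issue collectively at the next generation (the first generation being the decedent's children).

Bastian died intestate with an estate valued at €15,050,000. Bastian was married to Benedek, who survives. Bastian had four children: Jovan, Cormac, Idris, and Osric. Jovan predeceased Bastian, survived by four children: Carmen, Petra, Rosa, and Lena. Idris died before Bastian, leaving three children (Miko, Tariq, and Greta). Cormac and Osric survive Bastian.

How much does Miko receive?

Miko receives €645,000.

Benedek takes two-fifths of €15,050,000 = €6,020,000. The remaining €9,030,000 passes to the descendants.
The descendants' portion (€9,030,000) is divided at the children's generation into 4 shares of €2,257,500. Cormac and Osric each take €2,257,500. The 2 shares of the deceased (Jovan and Idris) are combined into a pool of €4,515,000.
That pool (€4,515,000) is divided at the grandchildren's generation equally among Carmen, Petra, Rosa, Lena, Miko, Tariq, and Greta: €645,000 each.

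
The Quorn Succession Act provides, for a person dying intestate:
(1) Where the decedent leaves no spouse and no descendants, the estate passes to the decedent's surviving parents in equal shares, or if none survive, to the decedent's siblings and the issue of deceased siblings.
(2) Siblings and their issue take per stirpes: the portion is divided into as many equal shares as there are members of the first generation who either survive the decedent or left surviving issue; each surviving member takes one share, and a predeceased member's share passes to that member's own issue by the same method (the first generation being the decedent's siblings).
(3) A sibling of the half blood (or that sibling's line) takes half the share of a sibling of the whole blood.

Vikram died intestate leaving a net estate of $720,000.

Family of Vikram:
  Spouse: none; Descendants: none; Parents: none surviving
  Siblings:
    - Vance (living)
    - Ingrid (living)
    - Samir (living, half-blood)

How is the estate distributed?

The entire $720,000 passes to the siblings and their issue.
Counting each half-blood sibling's line as half a unit, there are 5/2 units in $720,000, so one unit is $288,000. Whole-blood lines (Vance and Ingrid) take $288,000 each; half-blood lines (Samir) take $144,000 each.

Vance: $288,000; Ingrid: $288,000; Samir: $144,000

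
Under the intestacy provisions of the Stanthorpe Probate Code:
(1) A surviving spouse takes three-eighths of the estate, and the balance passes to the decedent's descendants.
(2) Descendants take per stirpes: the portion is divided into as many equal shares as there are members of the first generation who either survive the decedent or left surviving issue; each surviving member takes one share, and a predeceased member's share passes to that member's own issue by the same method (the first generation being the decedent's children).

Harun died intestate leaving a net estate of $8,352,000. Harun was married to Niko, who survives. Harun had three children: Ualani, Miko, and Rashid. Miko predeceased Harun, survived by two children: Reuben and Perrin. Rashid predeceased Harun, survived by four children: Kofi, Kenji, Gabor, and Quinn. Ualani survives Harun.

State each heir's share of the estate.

Niko: $3,132,000; Ualani: $1,740,000; Reuben: $870,000; Perrin: $870,000; Kofi: $435,000; Kenji: $435,000; Gabor: $435,000; Quinn: $435,000

Niko takes three-eighths of $8,352,000 = $3,132,000. The remaining $5,220,000 passes to the descendants.
The descendants' portion ($5,220,000) is divided into 3 shares of $1,740,000: Ualani takes $1,740,000; Miko's $1,740,000 share passes to Miko's issue; Rashid's $1,740,000 share passes to Rashid's issue.
Miko's share ($1,740,000) is divided into 2 shares of $870,000: Reuben and Perrin each take $870,000.
Rashid's share ($1,740,000) is divided into 4 shares of $435,000: Kofi, Kenji, Gabor, and Quinn each take $435,000.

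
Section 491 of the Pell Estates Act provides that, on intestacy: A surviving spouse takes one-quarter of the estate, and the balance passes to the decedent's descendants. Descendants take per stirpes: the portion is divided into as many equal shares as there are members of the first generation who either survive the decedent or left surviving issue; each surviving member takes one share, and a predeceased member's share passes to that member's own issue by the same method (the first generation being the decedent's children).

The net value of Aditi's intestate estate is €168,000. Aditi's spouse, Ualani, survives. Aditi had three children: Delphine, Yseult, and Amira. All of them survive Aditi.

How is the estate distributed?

Ualani takes one-quarter of €168,000 = €42,000. The remaining €126,000 passes to the descendants.
The descendants' portion (€126,000) is divided into 3 shares of €42,000: Delphine, Yseult, and Amira each take €42,000.

Ualani: €42,000; Delphine: €42,000; Yseult: €42,000; Amira: €42,000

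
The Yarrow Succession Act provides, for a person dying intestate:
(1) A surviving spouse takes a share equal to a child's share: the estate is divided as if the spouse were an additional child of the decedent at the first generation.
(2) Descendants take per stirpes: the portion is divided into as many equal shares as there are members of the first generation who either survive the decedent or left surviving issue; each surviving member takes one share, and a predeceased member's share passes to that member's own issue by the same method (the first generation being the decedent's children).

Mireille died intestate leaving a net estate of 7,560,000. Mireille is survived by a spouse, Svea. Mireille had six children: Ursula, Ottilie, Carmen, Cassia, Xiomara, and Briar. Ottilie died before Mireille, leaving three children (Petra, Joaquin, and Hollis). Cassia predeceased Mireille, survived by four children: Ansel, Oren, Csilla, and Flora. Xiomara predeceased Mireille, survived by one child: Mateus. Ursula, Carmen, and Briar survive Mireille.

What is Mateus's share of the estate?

The spouse counts as an additional share at the children's level, so there are 7 primary shares of 1,080,000. Svea takes one such share (1,080,000).
The children's combined portion (6,480,000) is divided into 6 shares of 1,080,000: Ursula, Carmen, and Briar each take 1,080,000; Ottilie's 1,080,000 share passes to Ottilie's issue; Cassia's 1,080,000 share passes to Cassia's issue; Xiomara's 1,080,000 share passes to Xiomara's issue.
Ottilie's share (1,080,000) is divided into 3 shares of 360,000: Petra, Joaquin, and Hollis each take 360,000.
Cassia's share (1,080,000) is divided into 4 shares of 270,000: Ansel, Oren, Csilla, and Flora each take 270,000.
Xiomara's share (1,080,000) passes entirely to Mateus.

Mateus receives 1,080,000.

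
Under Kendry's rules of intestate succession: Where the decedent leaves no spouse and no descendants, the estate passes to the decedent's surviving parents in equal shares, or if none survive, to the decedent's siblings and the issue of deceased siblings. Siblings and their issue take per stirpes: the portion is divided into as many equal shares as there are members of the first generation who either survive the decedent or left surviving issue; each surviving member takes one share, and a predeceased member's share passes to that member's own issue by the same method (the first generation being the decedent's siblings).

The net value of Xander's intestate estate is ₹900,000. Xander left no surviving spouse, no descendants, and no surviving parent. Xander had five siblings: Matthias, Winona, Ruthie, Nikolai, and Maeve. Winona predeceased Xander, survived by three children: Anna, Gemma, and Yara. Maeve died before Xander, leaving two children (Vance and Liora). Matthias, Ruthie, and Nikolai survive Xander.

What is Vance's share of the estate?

Vance receives ₹90,000.

The entire ₹900,000 passes to the siblings and their issue.
That amount (₹900,000) is divided into 5 shares of ₹180,000: Matthias, Ruthie, and Nikolai each take ₹180,000; Winona's ₹180,000 share passes to Winona's issue; Maeve's ₹180,000 share passes to Maeve's issue.
Winona's share (₹180,000) is divided into 3 shares of ₹60,000: Anna, Gemma, and Yara each take ₹60,000.
Maeve's share (₹180,000) is divided into 2 shares of ₹90,000: Vance and Liora each take ₹90,000.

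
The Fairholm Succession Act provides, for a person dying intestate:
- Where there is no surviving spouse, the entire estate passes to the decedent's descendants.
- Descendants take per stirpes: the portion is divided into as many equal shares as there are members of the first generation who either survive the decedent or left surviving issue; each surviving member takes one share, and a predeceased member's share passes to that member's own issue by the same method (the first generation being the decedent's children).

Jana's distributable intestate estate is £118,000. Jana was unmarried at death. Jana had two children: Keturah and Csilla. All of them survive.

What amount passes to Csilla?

Csilla receives £59,000.

The entire £118,000 passes to the descendants.
That amount (£118,000) is divided into 2 shares of £59,000: Keturah and Csilla each take £59,000.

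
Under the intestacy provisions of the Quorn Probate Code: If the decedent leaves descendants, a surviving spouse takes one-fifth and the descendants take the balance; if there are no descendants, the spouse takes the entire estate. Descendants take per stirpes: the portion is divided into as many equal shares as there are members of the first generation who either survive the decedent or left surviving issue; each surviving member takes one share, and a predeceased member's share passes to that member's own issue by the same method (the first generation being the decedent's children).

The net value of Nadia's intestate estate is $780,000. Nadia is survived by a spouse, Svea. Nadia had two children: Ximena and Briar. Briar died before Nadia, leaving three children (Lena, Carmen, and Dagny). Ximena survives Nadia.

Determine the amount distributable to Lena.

Svea takes one-fifth of $780,000 = $156,000. The remaining $624,000 passes to the descendants.
The descendants' portion ($624,000) is divided into 2 shares of $312,000: Ximena takes $312,000; Briar's $312,000 share passes to Briar's issue.
Briar's share ($312,000) is divided into 3 shares of $104,000: Lena, Carmen, and Dagny each take $104,000.

Lena receives $104,000.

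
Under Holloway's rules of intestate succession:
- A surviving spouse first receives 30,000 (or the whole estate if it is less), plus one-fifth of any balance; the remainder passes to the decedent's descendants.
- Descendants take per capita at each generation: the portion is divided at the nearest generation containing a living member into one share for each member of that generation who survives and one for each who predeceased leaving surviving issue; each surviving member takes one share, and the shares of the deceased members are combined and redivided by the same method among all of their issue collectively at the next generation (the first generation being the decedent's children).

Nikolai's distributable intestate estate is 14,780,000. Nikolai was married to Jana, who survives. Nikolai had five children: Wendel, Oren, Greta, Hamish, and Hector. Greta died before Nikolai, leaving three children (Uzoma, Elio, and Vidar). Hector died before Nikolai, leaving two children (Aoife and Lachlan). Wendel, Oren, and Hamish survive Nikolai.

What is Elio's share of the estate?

Jana first takes 30,000, leaving a balance of 14,750,000. Jana then takes one-fifth of the balance (2,950,000), for a total of 2,980,000. The remaining 11,800,000 passes to the descendants.
The descendants' portion (11,800,000) is divided at the children's generation into 5 shares of 2,360,000. Wendel, Oren, and Hamish each take 2,360,000. The 2 shares of the deceased (Greta and Hector) are combined into a pool of 4,720,000.
That pool (4,720,000) is divided at the grandchildren's generation equally among Uzoma, Elio, Vidar, Aoife, and Lachlan: 944,000 each.

Elio receives 944,000.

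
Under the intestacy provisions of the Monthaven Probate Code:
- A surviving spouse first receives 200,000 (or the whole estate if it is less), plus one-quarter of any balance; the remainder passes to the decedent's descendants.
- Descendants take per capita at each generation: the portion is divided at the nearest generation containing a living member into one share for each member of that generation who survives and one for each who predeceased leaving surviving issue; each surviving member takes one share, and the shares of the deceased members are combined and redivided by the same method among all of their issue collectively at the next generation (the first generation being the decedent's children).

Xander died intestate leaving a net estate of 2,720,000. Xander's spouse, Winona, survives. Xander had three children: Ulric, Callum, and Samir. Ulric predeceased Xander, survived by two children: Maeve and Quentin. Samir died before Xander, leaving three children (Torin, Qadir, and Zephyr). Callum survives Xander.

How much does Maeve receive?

Winona first takes 200,000, leaving a balance of 2,520,000. Winona then takes one-quarter of the balance (630,000), for a total of 830,000. The remaining 1,890,000 passes to the descendants.
The descendants' portion (1,890,000) is divided at the children's generation into 3 shares of 630,000. Callum takes 630,000. The 2 shares of the deceased (Ulric and Samir) are combined into a pool of 1,260,000.
That pool (1,260,000) is divided at the grandchildren's generation equally among Maeve, Quentin, Torin, Qadir, and Zephyr: 252,000 each.

Maeve receives 252,000.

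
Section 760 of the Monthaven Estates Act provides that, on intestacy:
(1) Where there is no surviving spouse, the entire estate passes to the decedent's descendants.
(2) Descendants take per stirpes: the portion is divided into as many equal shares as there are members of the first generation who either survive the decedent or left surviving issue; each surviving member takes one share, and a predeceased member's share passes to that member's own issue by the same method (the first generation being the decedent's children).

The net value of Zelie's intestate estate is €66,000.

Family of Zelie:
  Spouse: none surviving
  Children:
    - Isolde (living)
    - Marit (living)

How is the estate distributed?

Isolde: €33,000; Marit: €33,000

The entire €66,000 passes to the descendants.
That amount (€66,000) is divided into 2 shares of €33,000: Isolde and Marit each take €33,000.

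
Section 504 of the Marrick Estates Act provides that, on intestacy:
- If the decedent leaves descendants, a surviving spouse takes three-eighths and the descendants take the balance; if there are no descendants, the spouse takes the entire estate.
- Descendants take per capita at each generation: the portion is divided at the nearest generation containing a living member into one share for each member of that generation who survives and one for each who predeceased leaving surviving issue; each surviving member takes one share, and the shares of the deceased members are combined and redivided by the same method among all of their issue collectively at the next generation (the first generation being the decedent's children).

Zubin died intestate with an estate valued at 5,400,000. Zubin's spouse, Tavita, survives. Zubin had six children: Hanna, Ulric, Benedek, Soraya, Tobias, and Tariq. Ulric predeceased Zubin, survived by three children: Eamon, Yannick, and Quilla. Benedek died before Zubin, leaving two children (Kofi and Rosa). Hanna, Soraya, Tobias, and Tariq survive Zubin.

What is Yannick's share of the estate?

Yannick receives 225,000.

Tavita takes three-eighths of 5,400,000 = 2,025,000. The remaining 3,375,000 passes to the descendants.
The descendants' portion (3,375,000) is divided at the children's generation into 6 shares of 562,500. Hanna, Soraya, Tobias, and Tariq each take 562,500. The 2 shares of the deceased (Ulric and Benedek) are combined into a pool of 1,125,000.
That pool (1,125,000) is divided at the grandchildren's generation equally among Eamon, Yannick, Quilla, Kofi, and Rosa: 225,000 each.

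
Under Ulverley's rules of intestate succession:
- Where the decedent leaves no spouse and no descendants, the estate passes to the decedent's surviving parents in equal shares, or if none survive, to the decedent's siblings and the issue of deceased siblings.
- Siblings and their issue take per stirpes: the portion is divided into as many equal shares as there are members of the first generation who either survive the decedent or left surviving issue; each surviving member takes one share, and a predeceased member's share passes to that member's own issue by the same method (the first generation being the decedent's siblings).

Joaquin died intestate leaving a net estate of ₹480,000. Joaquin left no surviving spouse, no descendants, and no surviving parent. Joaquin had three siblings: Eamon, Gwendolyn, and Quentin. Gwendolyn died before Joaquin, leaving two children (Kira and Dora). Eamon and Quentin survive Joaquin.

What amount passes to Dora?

The entire ₹480,000 passes to the siblings and their issue.
That amount (₹480,000) is divided into 3 shares of ₹160,000: Eamon and Quentin each take ₹160,000; Gwendolyn's ₹160,000 share passes to Gwendolyn's issue.
Gwendolyn's share (₹160,000) is divided into 2 shares of ₹80,000: Kira and Dora each take ₹80,000.

Dora receives ₹80,000.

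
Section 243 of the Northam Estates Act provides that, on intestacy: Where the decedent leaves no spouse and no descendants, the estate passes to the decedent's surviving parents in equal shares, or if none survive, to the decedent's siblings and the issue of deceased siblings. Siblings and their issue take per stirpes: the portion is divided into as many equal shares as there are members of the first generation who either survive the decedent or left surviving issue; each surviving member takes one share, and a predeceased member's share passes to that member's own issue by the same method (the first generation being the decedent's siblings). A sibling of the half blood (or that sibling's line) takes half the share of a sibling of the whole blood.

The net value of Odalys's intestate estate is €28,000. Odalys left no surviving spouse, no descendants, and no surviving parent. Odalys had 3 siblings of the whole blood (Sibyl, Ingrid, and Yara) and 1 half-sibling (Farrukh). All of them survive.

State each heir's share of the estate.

Sibyl: €8,000; Ingrid: €8,000; Farrukh: €4,000; Yara: €8,000

The entire €28,000 passes to the siblings and their issue.
Counting each half-blood sibling's line as half a unit, there are 7/2 units in €28,000, so one unit is €8,000. Whole-blood lines (Sibyl, Ingrid, and Yara) take €8,000 each; half-blood lines (Farrukh) take €4,000 each.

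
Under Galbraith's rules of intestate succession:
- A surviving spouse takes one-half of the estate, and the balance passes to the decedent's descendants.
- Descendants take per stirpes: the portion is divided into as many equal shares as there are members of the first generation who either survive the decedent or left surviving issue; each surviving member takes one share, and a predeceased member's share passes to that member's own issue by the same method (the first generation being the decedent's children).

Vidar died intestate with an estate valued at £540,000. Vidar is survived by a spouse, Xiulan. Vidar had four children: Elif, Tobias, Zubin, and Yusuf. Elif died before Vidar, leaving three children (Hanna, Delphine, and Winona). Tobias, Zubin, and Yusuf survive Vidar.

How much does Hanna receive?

Xiulan takes one-half of £540,000 = £270,000. The remaining £270,000 passes to the descendants.
The descendants' portion (£270,000) is divided into 4 shares of £67,500: Tobias, Zubin, and Yusuf each take £67,500; Elif's £67,500 share passes to Elif's issue.
Elif's share (£67,500) is divided into 3 shares of £22,500: Hanna, Delphine, and Winona each take £22,500.

Hanna receives £22,500.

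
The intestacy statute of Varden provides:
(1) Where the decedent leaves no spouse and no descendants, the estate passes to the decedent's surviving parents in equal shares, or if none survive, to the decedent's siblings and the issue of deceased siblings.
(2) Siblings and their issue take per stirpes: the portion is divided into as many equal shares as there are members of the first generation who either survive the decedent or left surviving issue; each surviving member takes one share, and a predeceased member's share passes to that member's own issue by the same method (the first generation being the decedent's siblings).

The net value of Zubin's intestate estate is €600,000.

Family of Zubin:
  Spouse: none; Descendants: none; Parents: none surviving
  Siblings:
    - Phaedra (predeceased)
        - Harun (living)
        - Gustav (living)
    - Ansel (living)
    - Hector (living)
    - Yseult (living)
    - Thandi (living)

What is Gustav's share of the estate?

Gustav receives €60,000.

The entire €600,000 passes to the siblings and their issue.
That amount (€600,000) is divided into 5 shares of €120,000: Ansel, Hector, Yseult, and Thandi each take €120,000; Phaedra's €120,000 share passes to Phaedra's issue.
Phaedra's share (€120,000) is divided into 2 shares of €60,000: Harun and Gustav each take €60,000.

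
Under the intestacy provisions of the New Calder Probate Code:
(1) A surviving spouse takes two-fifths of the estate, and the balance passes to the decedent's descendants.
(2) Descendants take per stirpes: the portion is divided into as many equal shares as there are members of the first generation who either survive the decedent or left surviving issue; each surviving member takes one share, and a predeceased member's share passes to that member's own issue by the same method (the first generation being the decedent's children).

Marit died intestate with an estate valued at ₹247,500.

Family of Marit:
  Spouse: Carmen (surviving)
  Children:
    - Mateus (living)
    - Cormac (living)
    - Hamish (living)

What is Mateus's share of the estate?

Mateus receives ₹49,500.

Carmen takes two-fifths of ₹247,500 = ₹99,000. The remaining ₹148,500 passes to the descendants.
The descendants' portion (₹148,500) is divided into 3 shares of ₹49,500: Mateus, Cormac, and Hamish each take ₹49,500.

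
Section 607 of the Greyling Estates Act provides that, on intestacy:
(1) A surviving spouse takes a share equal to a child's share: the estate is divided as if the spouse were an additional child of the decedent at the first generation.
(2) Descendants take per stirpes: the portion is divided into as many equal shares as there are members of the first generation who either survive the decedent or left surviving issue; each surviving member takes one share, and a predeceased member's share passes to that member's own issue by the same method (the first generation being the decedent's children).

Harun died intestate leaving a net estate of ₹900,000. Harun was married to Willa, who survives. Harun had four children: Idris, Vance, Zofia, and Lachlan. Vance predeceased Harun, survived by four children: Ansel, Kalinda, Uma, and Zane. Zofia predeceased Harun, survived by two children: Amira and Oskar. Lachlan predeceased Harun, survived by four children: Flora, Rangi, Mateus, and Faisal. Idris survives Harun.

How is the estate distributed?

Willa: ₹180,000; Idris: ₹180,000; Ansel: ₹45,000; Kalinda: ₹45,000; Uma: ₹45,000; Zane: ₹45,000; Amira: ₹90,000; Oskar: ₹90,000; Flora: ₹45,000; Rangi: ₹45,000; Mateus: ₹45,000; Faisal: ₹45,000

The spouse counts as an additional share at the children's level, so there are 5 primary shares of ₹180,000. Willa takes one such share (₹180,000).
The children's combined portion (₹720,000) is divided into 4 shares of ₹180,000: Idris takes ₹180,000; Vance's ₹180,000 share passes to Vance's issue; Zofia's ₹180,000 share passes to Zofia's issue; Lachlan's ₹180,000 share passes to Lachlan's issue.
Vance's share (₹180,000) is divided into 4 shares of ₹45,000: Ansel, Kalinda, Uma, and Zane each take ₹45,000.
Zofia's share (₹180,000) is divided into 2 shares of ₹90,000: Amira and Oskar each take ₹90,000.
Lachlan's share (₹180,000) is divided into 4 shares of ₹45,000: Flora, Rangi, Mateus, and Faisal each take ₹45,000.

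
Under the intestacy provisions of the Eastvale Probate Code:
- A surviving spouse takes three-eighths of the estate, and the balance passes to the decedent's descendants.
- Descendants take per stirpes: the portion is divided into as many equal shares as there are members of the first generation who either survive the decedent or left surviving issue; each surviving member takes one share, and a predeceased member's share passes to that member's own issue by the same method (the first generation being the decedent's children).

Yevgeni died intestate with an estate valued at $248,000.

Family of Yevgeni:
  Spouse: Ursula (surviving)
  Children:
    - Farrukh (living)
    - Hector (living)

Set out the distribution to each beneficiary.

Ursula takes three-eighths of $248,000 = $93,000. The remaining $155,000 passes to the descendants.
The descendants' portion ($155,000) is divided into 2 shares of $77,500: Farrukh and Hector each take $77,500.

Ursula: $93,000; Farrukh: $77,500; Hector: $77,500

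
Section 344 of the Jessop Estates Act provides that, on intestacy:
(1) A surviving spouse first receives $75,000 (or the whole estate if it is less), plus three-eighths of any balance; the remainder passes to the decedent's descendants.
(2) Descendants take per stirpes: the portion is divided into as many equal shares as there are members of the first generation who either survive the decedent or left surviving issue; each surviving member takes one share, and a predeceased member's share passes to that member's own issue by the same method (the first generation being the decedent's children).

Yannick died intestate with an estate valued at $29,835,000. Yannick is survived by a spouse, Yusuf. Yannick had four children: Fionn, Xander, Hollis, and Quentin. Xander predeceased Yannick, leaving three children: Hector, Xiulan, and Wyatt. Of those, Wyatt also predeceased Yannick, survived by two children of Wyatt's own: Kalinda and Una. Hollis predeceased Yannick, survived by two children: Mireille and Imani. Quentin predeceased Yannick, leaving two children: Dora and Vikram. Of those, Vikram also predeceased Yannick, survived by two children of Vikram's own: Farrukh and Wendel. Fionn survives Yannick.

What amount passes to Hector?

Yusuf first takes $75,000, leaving a balance of $29,760,000. Yusuf then takes three-eighths of the balance ($11,160,000), for a total of $11,235,000. The remaining $18,600,000 passes to the descendants.
The descendants' portion ($18,600,000) is divided into 4 shares of $4,650,000: Fionn takes $4,650,000; Xander's $4,650,000 share passes to Xander's issue; Hollis's $4,650,000 share passes to Hollis's issue; Quentin's $4,650,000 share passes to Quentin's issue.
Xander's share ($4,650,000) is divided into 3 shares of $1,550,000: Hector and Xiulan each take $1,550,000; Wyatt's $1,550,000 share passes to Wyatt's issue.
Wyatt's share ($1,550,000) is divided into 2 shares of $775,000: Kalinda and Una each take $775,000.
Hollis's share ($4,650,000) is divided into 2 shares of $2,325,000: Mireille and Imani each take $2,325,000.
Quentin's share ($4,650,000) is divided into 2 shares of $2,325,000: Dora takes $2,325,000; Vikram's $2,325,000 share passes to Vikram's issue.
Vikram's share ($2,325,000) is divided into 2 shares of $1,162,500: Farrukh and Wendel each take $1,162,500.

Hector receives $1,550,000.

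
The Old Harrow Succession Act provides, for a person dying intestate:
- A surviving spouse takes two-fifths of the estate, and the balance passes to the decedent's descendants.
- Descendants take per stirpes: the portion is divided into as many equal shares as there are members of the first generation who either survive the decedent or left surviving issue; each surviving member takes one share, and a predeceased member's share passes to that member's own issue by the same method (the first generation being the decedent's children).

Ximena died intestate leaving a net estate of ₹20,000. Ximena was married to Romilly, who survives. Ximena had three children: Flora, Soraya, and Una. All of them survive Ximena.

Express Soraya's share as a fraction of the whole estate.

Romilly takes two-fifths of ₹20,000 = ₹8,000. The remaining ₹12,000 passes to the descendants.
The descendants' portion (₹12,000) is divided into 3 shares of ₹4,000: Flora, Soraya, and Una each take ₹4,000.

Soraya receives 1/5 of the estate.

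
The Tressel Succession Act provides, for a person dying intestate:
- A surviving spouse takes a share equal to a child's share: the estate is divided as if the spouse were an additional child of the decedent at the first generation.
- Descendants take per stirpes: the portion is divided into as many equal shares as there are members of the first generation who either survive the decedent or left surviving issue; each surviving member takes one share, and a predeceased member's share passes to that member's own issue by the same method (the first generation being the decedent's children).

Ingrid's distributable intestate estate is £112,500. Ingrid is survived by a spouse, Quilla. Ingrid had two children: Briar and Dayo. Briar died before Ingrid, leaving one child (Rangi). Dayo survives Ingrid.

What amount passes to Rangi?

The spouse counts as an additional share at the children's level, so there are 3 primary shares of £37,500. Quilla takes one such share (£37,500).
The children's combined portion (£75,000) is divided into 2 shares of £37,500: Dayo takes £37,500; Briar's £37,500 share passes to Briar's issue.
Briar's share (£37,500) passes entirely to Rangi.

Rangi receives £37,500.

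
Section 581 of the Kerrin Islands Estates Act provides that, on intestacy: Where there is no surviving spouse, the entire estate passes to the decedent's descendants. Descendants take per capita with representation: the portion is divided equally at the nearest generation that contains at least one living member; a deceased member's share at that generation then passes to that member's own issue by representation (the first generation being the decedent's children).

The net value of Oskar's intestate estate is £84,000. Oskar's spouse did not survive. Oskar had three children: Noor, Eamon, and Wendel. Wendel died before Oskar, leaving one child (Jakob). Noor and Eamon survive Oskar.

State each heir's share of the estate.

Noor: £28,000; Eamon: £28,000; Jakob: £28,000

The entire £84,000 passes to the descendants.
That amount (£84,000) is divided into 3 shares of £28,000: Noor and Eamon each take £28,000; Wendel's £28,000 share passes to Wendel's issue.
Wendel's share (£28,000) passes entirely to Jakob.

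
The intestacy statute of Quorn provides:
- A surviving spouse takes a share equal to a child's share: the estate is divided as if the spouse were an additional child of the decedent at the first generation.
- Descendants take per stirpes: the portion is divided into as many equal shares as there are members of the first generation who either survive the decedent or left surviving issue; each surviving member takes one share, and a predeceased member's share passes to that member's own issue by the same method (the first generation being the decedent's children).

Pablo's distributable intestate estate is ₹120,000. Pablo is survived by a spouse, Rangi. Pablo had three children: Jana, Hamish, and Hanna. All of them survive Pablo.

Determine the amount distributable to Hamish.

The spouse counts as an additional share at the children's level, so there are 4 primary shares of ₹30,000. Rangi takes one such share (₹30,000).
The children's combined portion (₹90,000) is divided into 3 shares of ₹30,000: Jana, Hamish, and Hanna each take ₹30,000.

Hamish receives ₹30,000.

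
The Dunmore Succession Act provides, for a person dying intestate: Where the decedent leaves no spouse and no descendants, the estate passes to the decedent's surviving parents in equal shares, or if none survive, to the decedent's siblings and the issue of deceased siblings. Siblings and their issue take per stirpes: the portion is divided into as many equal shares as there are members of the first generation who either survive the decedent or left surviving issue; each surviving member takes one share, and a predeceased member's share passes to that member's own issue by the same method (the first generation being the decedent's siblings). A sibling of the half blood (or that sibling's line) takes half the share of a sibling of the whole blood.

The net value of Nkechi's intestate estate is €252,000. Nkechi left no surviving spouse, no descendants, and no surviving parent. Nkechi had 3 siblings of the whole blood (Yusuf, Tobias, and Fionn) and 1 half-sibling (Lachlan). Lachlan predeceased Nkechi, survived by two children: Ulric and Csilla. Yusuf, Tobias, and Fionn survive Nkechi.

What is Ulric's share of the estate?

The entire €252,000 passes to the siblings and their issue.
Counting each half-blood sibling's line as half a unit, there are 7/2 units in €252,000, so one unit is €72,000. Whole-blood lines (Yusuf, Tobias, and Fionn) take €72,000 each; half-blood lines (Lachlan) take €36,000 each.
Lachlan's share (€36,000) is divided into 2 shares of €18,000: Ulric and Csilla each take €18,000.

Ulric receives €18,000.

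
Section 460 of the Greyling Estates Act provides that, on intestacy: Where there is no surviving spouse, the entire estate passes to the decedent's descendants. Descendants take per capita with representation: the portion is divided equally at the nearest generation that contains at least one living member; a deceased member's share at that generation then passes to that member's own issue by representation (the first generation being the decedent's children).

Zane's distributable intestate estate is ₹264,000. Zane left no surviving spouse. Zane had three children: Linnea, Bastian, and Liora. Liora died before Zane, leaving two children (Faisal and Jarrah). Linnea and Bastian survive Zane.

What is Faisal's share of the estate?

Faisal receives ₹44,000.

The entire ₹264,000 passes to the descendants.
That amount (₹264,000) is divided into 3 shares of ₹88,000: Linnea and Bastian each take ₹88,000; Liora's ₹88,000 share passes to Liora's issue.
Liora's share (₹88,000) is divided into 2 shares of ₹44,000: Faisal and Jarrah each take ₹44,000.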